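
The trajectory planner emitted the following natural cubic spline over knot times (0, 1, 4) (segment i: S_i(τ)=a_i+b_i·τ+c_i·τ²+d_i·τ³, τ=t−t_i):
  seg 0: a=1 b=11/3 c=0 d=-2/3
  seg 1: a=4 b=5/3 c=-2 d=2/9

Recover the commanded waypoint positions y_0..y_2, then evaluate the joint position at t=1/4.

y_0 = S_0(0) = a_0 = 1
y_1 = S_1(0) = a_1 = 4
y_2 = S_1(3) = -3
t_q=1/4 is in segment 0 (τ=1/4); S_0(τ)=61/32

y_0=1 y_1=4 y_2=-3
S(1/4) = 61/32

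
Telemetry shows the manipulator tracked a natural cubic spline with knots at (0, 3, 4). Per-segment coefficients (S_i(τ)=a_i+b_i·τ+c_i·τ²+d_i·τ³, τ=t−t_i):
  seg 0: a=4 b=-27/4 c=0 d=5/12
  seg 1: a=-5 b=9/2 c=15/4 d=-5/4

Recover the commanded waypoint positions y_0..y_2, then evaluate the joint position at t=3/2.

y_0 = S_0(0) = a_0 = 4
y_1 = S_1(0) = a_1 = -5
y_2 = S_1(1) = 2
t_q=3/2 is in segment 0 (τ=3/2); S_0(τ)=-151/32

y_0=4 y_1=-5 y_2=2
S(3/2) = -151/32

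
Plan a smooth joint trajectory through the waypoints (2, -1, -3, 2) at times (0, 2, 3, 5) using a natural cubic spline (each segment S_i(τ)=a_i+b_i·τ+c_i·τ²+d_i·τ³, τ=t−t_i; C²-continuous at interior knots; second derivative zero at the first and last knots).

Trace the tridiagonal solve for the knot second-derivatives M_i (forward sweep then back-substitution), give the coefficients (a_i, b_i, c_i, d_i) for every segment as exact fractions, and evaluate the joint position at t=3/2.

Δ: Δ0=-3/2, Δ1=-2, Δ2=5/2
row 1: diag=6, rhs=-3; c'=1/6, d'=-1/2
row 2: denom=6−1·1/6=35/6; d'=(27−1·-1/2)/(35/6)=33/7
back: M2=33/7
back: M1=-1/2−1/6·33/7=-9/7
M: M0=0, M1=-9/7, M2=33/7, M3=0
seg 0: a=2, c=M0/2=0, d=(M1−M0)/(6·2)=-3/28, b=Δ0−h0·(2M0+M1)/6=-15/14
seg 1: a=-1, c=M1/2=-9/14, d=(M2−M1)/(6·1)=1, b=Δ1−h1·(2M1+M2)/6=-33/14
seg 2: a=-3, c=M2/2=33/14, d=(M3−M2)/(6·2)=-11/28, b=Δ2−h2·(2M2+M3)/6=-9/14
t_q=3/2 → seg 0, τ=3/2; S=2+-15/14·τ+0·τ²+-3/28·τ³=1/32

  seg 0: a=2 b=-15/14 c=0 d=-3/28
  seg 1: a=-1 b=-33/14 c=-9/14 d=1
  seg 2: a=-3 b=-9/14 c=33/14 d=-11/28
S(3/2) = 1/32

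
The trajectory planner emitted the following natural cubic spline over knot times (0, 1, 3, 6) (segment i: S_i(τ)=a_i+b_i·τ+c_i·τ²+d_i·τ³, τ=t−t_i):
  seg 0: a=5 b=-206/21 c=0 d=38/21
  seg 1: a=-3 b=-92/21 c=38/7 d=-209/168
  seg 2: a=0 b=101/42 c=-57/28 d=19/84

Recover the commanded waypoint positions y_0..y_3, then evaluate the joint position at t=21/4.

y_0 = S_0(0) = a_0 = 5
y_1 = S_1(0) = a_1 = -3
y_2 = S_2(0) = a_2 = 0
y_3 = S_2(3) = -5
t_q=21/4 is in segment 2 (τ=9/4); S_2(τ)=-4155/1792

y_0=5 y_1=-3 y_2=0 y_3=-5
S(21/4) = -4155/1792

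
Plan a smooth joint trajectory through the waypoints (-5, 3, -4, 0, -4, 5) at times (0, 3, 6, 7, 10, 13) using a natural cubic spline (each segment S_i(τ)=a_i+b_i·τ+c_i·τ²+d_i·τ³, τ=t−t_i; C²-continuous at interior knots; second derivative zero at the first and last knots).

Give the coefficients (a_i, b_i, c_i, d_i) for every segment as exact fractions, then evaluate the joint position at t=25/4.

Δ: Δ0=8/3, Δ1=-7/3, Δ2=4, Δ3=-4/3, Δ4=3
row 1: diag=12, rhs=-30; c'=1/4, d'=-5/2
row 2: denom=8−3·1/4=29/4; d'=(38−3·-5/2)/(29/4)=182/29
row 3: denom=8−1·4/29=228/29; d'=(-32−1·182/29)/(228/29)=-185/38
row 4: denom=12−3·29/76=825/76; d'=(26−3·-185/38)/(825/76)=3086/825
back: M4=3086/825
back: M3=-185/38−29/76·3086/825=-5194/825
back: M2=182/29−4/29·-5194/825=5894/825
back: M1=-5/2−1/4·5894/825=-3536/825
M: M0=0, M1=-3536/825, M2=5894/825, M3=-5194/825, M4=3086/825, M5=0
seg 0: a=-5, c=M0/2=0, d=(M1−M0)/(6·3)=-1768/7425, b=Δ0−h0·(2M0+M1)/6=3968/825
seg 1: a=3, c=M1/2=-1768/825, d=(M2−M1)/(6·3)=943/1485, b=Δ1−h1·(2M1+M2)/6=-1336/825
seg 2: a=-4, c=M2/2=2947/825, d=(M3−M2)/(6·1)=-56/25, b=Δ2−h2·(2M2+M3)/6=2201/825
seg 3: a=0, c=M3/2=-2597/825, d=(M4−M3)/(6·3)=92/165, b=Δ3−h3·(2M3+M4)/6=2551/825
seg 4: a=-4, c=M4/2=1543/825, d=(M5−M4)/(6·3)=-1543/7425, b=Δ4−h4·(2M4+M5)/6=-611/825
t_q=25/4 → seg 2, τ=1/4; S=-4+2201/825·τ+2947/825·τ²+-56/25·τ³=-13837/4400

  seg 0: a=-5 b=3968/825 c=0 d=-1768/7425
  seg 1: a=3 b=-1336/825 c=-1768/825 d=943/1485
  seg 2: a=-4 b=2201/825 c=2947/825 d=-56/25
  seg 3: a=0 b=2551/825 c=-2597/825 d=92/165
  seg 4: a=-4 b=-611/825 c=1543/825 d=-1543/7425
S(25/4) = -13837/4400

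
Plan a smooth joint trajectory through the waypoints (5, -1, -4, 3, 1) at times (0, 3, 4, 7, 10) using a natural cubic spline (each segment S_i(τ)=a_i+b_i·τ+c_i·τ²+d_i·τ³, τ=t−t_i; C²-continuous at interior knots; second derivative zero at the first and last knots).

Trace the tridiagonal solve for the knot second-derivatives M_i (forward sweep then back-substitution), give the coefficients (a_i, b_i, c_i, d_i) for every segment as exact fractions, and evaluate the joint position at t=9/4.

  seg 0: a=5 b=-74/57 c=0 d=-40/513
  seg 1: a=-1 b=-194/57 c=-40/57 d=21/19
  seg 2: a=-4 b=-85/57 c=149/57 d=-229/513
  seg 3: a=3 b=122/57 c=-80/57 d=80/513
S(9/4) = 181/152

Δ: Δ0=-2, Δ1=-3, Δ2=7/3, Δ3=-2/3
row 1: diag=8, rhs=-6; c'=1/8, d'=-3/4
row 2: denom=8−1·1/8=63/8; d'=(32−1·-3/4)/(63/8)=262/63
row 3: denom=12−3·8/21=76/7; d'=(-18−3·262/63)/(76/7)=-160/57
back: M3=-160/57
back: M2=262/63−8/21·-160/57=298/57
back: M1=-3/4−1/8·298/57=-80/57
M: M0=0, M1=-80/57, M2=298/57, M3=-160/57, M4=0
seg 0: a=5, c=M0/2=0, d=(M1−M0)/(6·3)=-40/513, b=Δ0−h0·(2M0+M1)/6=-74/57
seg 1: a=-1, c=M1/2=-40/57, d=(M2−M1)/(6·1)=21/19, b=Δ1−h1·(2M1+M2)/6=-194/57
seg 2: a=-4, c=M2/2=149/57, d=(M3−M2)/(6·3)=-229/513, b=Δ2−h2·(2M2+M3)/6=-85/57
seg 3: a=3, c=M3/2=-80/57, d=(M4−M3)/(6·3)=80/513, b=Δ3−h3·(2M3+M4)/6=122/57
t_q=9/4 → seg 0, τ=9/4; S=5+-74/57·τ+0·τ²+-40/513·τ³=181/152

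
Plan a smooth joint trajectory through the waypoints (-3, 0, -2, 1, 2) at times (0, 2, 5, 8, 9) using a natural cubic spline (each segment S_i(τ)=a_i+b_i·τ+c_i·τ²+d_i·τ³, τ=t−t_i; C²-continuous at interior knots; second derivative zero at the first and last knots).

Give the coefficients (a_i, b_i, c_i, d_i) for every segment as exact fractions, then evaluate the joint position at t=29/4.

Δ: Δ0=3/2, Δ1=-2/3, Δ2=1, Δ3=1
row 1: diag=10, rhs=-13; c'=3/10, d'=-13/10
row 2: denom=12−3·3/10=111/10; d'=(10−3·-13/10)/(111/10)=139/111
row 3: denom=8−3·10/37=266/37; d'=(0−3·139/111)/(266/37)=-139/266
back: M3=-139/266
back: M2=139/111−10/37·-139/266=556/399
back: M1=-13/10−3/10·556/399=-457/266
M: M0=0, M1=-457/266, M2=556/399, M3=-139/266, M4=0
seg 0: a=-3, c=M0/2=0, d=(M1−M0)/(6·2)=-457/3192, b=Δ0−h0·(2M0+M1)/6=827/399
seg 1: a=0, c=M1/2=-457/532, d=(M2−M1)/(6·3)=2483/14364, b=Δ1−h1·(2M1+M2)/6=283/798
seg 2: a=-2, c=M2/2=278/399, d=(M3−M2)/(6·3)=-1529/14364, b=Δ2−h2·(2M2+M3)/6=-211/1596
seg 3: a=1, c=M3/2=-139/532, d=(M4−M3)/(6·1)=139/1596, b=Δ3−h3·(2M3+M4)/6=937/798
t_q=29/4 → seg 2, τ=9/4; S=-2+-211/1596·τ+278/399·τ²+-1529/14364·τ³=31/1792

  seg 0: a=-3 b=827/399 c=0 d=-457/3192
  seg 1: a=0 b=283/798 c=-457/532 d=2483/14364
  seg 2: a=-2 b=-211/1596 c=278/399 d=-1529/14364
  seg 3: a=1 b=937/798 c=-139/532 d=139/1596
S(29/4) = 31/1792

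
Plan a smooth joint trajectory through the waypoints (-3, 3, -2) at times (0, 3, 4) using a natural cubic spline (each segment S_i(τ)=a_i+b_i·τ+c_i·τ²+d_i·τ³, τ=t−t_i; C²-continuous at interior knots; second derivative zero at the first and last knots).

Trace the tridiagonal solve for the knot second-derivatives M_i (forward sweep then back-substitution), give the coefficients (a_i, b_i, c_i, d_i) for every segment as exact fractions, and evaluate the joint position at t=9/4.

Δ: Δ0=2, Δ1=-5
row 1: diag=8, rhs=-42; c'=1/8, d'=-21/4
back: M1=-21/4
M: M0=0, M1=-21/4, M2=0
seg 0: a=-3, c=M0/2=0, d=(M1−M0)/(6·3)=-7/24, b=Δ0−h0·(2M0+M1)/6=37/8
seg 1: a=3, c=M1/2=-21/8, d=(M2−M1)/(6·1)=7/8, b=Δ1−h1·(2M1+M2)/6=-13/4
t_q=9/4 → seg 0, τ=9/4; S=-3+37/8·τ+0·τ²+-7/24·τ³=2091/512

  seg 0: a=-3 b=37/8 c=0 d=-7/24
  seg 1: a=3 b=-13/4 c=-21/8 d=7/8
S(9/4) = 2091/512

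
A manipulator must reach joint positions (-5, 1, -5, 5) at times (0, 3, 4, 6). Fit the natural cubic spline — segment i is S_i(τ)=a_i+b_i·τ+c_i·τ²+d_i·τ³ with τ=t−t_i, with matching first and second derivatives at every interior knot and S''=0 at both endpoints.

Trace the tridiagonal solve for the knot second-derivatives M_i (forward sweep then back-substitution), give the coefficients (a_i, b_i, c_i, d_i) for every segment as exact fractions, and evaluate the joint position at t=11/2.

Δ: Δ0=2, Δ1=-6, Δ2=5
row 1: diag=8, rhs=-48; c'=1/8, d'=-6
row 2: denom=6−1·1/8=47/8; d'=(66−1·-6)/(47/8)=576/47
back: M2=576/47
back: M1=-6−1/8·576/47=-354/47
M: M0=0, M1=-354/47, M2=576/47, M3=0
seg 0: a=-5, c=M0/2=0, d=(M1−M0)/(6·3)=-59/141, b=Δ0−h0·(2M0+M1)/6=271/47
seg 1: a=1, c=M1/2=-177/47, d=(M2−M1)/(6·1)=155/47, b=Δ1−h1·(2M1+M2)/6=-260/47
seg 2: a=-5, c=M2/2=288/47, d=(M3−M2)/(6·2)=-48/47, b=Δ2−h2·(2M2+M3)/6=-149/47
t_q=11/2 → seg 2, τ=3/2; S=-5+-149/47·τ+288/47·τ²+-48/47·τ³=55/94

  seg 0: a=-5 b=271/47 c=0 d=-59/141
  seg 1: a=1 b=-260/47 c=-177/47 d=155/47
  seg 2: a=-5 b=-149/47 c=288/47 d=-48/47
S(11/2) = 55/94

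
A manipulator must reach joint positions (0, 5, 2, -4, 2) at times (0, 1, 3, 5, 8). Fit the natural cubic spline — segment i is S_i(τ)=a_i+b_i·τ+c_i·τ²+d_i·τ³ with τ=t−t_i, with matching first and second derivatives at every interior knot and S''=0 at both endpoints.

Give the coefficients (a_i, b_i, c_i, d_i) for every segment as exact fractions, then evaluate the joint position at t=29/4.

Δ: Δ0=5, Δ1=-3/2, Δ2=-3, Δ3=2
row 1: diag=6, rhs=-39; c'=1/3, d'=-13/2
row 2: denom=8−2·1/3=22/3; d'=(-9−2·-13/2)/(22/3)=6/11
row 3: denom=10−2·3/11=104/11; d'=(30−2·6/11)/(104/11)=159/52
back: M3=159/52
back: M2=6/11−3/11·159/52=-15/52
back: M1=-13/2−1/3·-15/52=-333/52
M: M0=0, M1=-333/52, M2=-15/52, M3=159/52, M4=0
seg 0: a=0, c=M0/2=0, d=(M1−M0)/(6·1)=-111/104, b=Δ0−h0·(2M0+M1)/6=631/104
seg 1: a=5, c=M1/2=-333/104, d=(M2−M1)/(6·2)=53/104, b=Δ1−h1·(2M1+M2)/6=149/52
seg 2: a=2, c=M2/2=-15/104, d=(M3−M2)/(6·2)=29/104, b=Δ2−h2·(2M2+M3)/6=-199/52
seg 3: a=-4, c=M3/2=159/104, d=(M4−M3)/(6·3)=-53/312, b=Δ3−h3·(2M3+M4)/6=-55/52
t_q=29/4 → seg 3, τ=9/4; S=-4+-55/52·τ+159/104·τ²+-53/312·τ³=-3827/6656

  seg 0: a=0 b=631/104 c=0 d=-111/104
  seg 1: a=5 b=149/52 c=-333/104 d=53/104
  seg 2: a=2 b=-199/52 c=-15/104 d=29/104
  seg 3: a=-4 b=-55/52 c=159/104 d=-53/312
S(29/4) = -3827/6656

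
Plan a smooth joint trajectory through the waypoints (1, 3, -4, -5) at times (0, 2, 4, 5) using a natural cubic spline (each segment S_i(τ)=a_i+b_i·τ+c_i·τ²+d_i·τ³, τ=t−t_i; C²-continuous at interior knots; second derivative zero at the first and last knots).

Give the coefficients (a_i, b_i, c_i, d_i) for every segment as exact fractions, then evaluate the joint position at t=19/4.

  seg 0: a=1 b=27/11 c=0 d=-4/11
  seg 1: a=3 b=-21/11 c=-24/11 d=61/88
  seg 2: a=-4 b=-51/22 c=87/44 d=-29/44
S(19/4) = -13811/2816

Δ: Δ0=1, Δ1=-7/2, Δ2=-1
row 1: diag=8, rhs=-27; c'=1/4, d'=-27/8
row 2: denom=6−2·1/4=11/2; d'=(15−2·-27/8)/(11/2)=87/22
back: M2=87/22
back: M1=-27/8−1/4·87/22=-48/11
M: M0=0, M1=-48/11, M2=87/22, M3=0
seg 0: a=1, c=M0/2=0, d=(M1−M0)/(6·2)=-4/11, b=Δ0−h0·(2M0+M1)/6=27/11
seg 1: a=3, c=M1/2=-24/11, d=(M2−M1)/(6·2)=61/88, b=Δ1−h1·(2M1+M2)/6=-21/11
seg 2: a=-4, c=M2/2=87/44, d=(M3−M2)/(6·1)=-29/44, b=Δ2−h2·(2M2+M3)/6=-51/22
t_q=19/4 → seg 2, τ=3/4; S=-4+-51/22·τ+87/44·τ²+-29/44·τ³=-13811/2816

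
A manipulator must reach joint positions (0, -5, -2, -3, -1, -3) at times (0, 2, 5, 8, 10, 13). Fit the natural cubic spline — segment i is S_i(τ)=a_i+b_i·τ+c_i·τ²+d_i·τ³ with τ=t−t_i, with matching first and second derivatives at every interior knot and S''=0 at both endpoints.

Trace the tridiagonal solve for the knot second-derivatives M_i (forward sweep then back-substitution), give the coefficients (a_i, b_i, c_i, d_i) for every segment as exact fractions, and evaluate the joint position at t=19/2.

Δ: Δ0=-5/2, Δ1=1, Δ2=-1/3, Δ3=1, Δ4=-2/3
row 1: diag=10, rhs=21; c'=3/10, d'=21/10
row 2: denom=12−3·3/10=111/10; d'=(-8−3·21/10)/(111/10)=-143/111
row 3: denom=10−3·10/37=340/37; d'=(8−3·-143/111)/(340/37)=439/340
row 4: denom=10−2·37/170=813/85; d'=(-10−2·439/340)/(813/85)=-713/542
back: M4=-713/542
back: M3=439/340−37/170·-713/542=855/542
back: M2=-143/111−10/37·855/542=-1394/813
back: M1=21/10−3/10·-1394/813=1417/542
M: M0=0, M1=1417/542, M2=-1394/813, M3=855/542, M4=-713/542, M5=0
seg 0: a=0, c=M0/2=0, d=(M1−M0)/(6·2)=1417/6504, b=Δ0−h0·(2M0+M1)/6=-2741/813
seg 1: a=-5, c=M1/2=1417/1084, d=(M2−M1)/(6·3)=-7039/29268, b=Δ1−h1·(2M1+M2)/6=-1231/1626
seg 2: a=-2, c=M2/2=-697/813, d=(M3−M2)/(6·3)=5353/29268, b=Δ2−h2·(2M2+M3)/6=1927/3252
seg 3: a=-3, c=M3/2=855/1084, d=(M4−M3)/(6·2)=-196/813, b=Δ3−h3·(2M3+M4)/6=629/1626
seg 4: a=-1, c=M4/2=-713/1084, d=(M5−M4)/(6·3)=713/9756, b=Δ4−h4·(2M4+M5)/6=1055/1626
t_q=19/2 → seg 3, τ=3/2; S=-3+629/1626·τ+855/1084·τ²+-196/813·τ³=-6325/4336

  seg 0: a=0 b=-2741/813 c=0 d=1417/6504
  seg 1: a=-5 b=-1231/1626 c=1417/1084 d=-7039/29268
  seg 2: a=-2 b=1927/3252 c=-697/813 d=5353/29268
  seg 3: a=-3 b=629/1626 c=855/1084 d=-196/813
  seg 4: a=-1 b=1055/1626 c=-713/1084 d=713/9756
S(19/2) = -6325/4336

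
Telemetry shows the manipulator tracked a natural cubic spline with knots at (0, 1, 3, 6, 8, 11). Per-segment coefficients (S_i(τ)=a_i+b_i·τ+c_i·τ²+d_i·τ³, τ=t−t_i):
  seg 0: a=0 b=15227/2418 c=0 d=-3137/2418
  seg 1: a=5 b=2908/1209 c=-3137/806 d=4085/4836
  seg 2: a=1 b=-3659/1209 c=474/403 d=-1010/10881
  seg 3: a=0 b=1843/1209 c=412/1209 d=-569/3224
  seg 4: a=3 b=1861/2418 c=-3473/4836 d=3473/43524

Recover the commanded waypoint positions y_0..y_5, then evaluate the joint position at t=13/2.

y_0 = S_0(0) = a_0 = 0
y_1 = S_1(0) = a_1 = 5
y_2 = S_2(0) = a_2 = 1
y_3 = S_3(0) = a_3 = 0
y_4 = S_4(0) = a_4 = 3
y_5 = S_4(3) = 1
t_q=13/2 is in segment 3 (τ=1/2); S_3(τ)=21287/25792

y_0=0 y_1=5 y_2=1 y_3=0 y_4=3 y_5=1
S(13/2) = 21287/25792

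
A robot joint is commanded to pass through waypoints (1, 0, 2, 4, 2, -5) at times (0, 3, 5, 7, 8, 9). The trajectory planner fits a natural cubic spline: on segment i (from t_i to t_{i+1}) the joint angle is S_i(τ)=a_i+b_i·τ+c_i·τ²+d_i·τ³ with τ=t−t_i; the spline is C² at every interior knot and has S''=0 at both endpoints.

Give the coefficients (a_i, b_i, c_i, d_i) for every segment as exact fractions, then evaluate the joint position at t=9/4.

Δ: Δ0=-1/3, Δ1=1, Δ2=1, Δ3=-2, Δ4=-7
row 1: diag=10, rhs=8; c'=1/5, d'=4/5
row 2: denom=8−2·1/5=38/5; d'=(0−2·4/5)/(38/5)=-4/19
row 3: denom=6−2·5/19=104/19; d'=(-18−2·-4/19)/(104/19)=-167/52
row 4: denom=4−1·19/104=397/104; d'=(-30−1·-167/52)/(397/104)=-2786/397
back: M4=-2786/397
back: M3=-167/52−19/104·-2786/397=-766/397
back: M2=-4/19−5/19·-766/397=118/397
back: M1=4/5−1/5·118/397=294/397
M: M0=0, M1=294/397, M2=118/397, M3=-766/397, M4=-2786/397, M5=0
seg 0: a=1, c=M0/2=0, d=(M1−M0)/(6·3)=49/1191, b=Δ0−h0·(2M0+M1)/6=-838/1191
seg 1: a=0, c=M1/2=147/397, d=(M2−M1)/(6·2)=-44/1191, b=Δ1−h1·(2M1+M2)/6=485/1191
seg 2: a=2, c=M2/2=59/397, d=(M3−M2)/(6·2)=-221/1191, b=Δ2−h2·(2M2+M3)/6=1721/1191
seg 3: a=4, c=M3/2=-383/397, d=(M4−M3)/(6·1)=-1010/1191, b=Δ3−h3·(2M3+M4)/6=-223/1191
seg 4: a=2, c=M4/2=-1393/397, d=(M5−M4)/(6·1)=1393/1191, b=Δ4−h4·(2M4+M5)/6=-5551/1191
t_q=9/4 → seg 0, τ=9/4; S=1+-838/1191·τ+0·τ²+49/1191·τ³=-2909/25408

  seg 0: a=1 b=-838/1191 c=0 d=49/1191
  seg 1: a=0 b=485/1191 c=147/397 d=-44/1191
  seg 2: a=2 b=1721/1191 c=59/397 d=-221/1191
  seg 3: a=4 b=-223/1191 c=-383/397 d=-1010/1191
  seg 4: a=2 b=-5551/1191 c=-1393/397 d=1393/1191
S(9/4) = -2909/25408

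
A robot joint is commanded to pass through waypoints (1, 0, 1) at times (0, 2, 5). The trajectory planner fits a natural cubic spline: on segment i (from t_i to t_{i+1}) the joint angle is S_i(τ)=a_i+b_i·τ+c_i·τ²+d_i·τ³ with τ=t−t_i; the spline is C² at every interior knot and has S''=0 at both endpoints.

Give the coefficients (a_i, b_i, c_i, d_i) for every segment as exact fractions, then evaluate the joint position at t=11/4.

  seg 0: a=1 b=-2/3 c=0 d=1/24
  seg 1: a=0 b=-1/6 c=1/4 d=-1/36
S(11/4) = 1/256

Δ: Δ0=-1/2, Δ1=1/3
row 1: diag=10, rhs=5; c'=3/10, d'=1/2
back: M1=1/2
M: M0=0, M1=1/2, M2=0
seg 0: a=1, c=M0/2=0, d=(M1−M0)/(6·2)=1/24, b=Δ0−h0·(2M0+M1)/6=-2/3
seg 1: a=0, c=M1/2=1/4, d=(M2−M1)/(6·3)=-1/36, b=Δ1−h1·(2M1+M2)/6=-1/6
t_q=11/4 → seg 1, τ=3/4; S=0+-1/6·τ+1/4·τ²+-1/36·τ³=1/256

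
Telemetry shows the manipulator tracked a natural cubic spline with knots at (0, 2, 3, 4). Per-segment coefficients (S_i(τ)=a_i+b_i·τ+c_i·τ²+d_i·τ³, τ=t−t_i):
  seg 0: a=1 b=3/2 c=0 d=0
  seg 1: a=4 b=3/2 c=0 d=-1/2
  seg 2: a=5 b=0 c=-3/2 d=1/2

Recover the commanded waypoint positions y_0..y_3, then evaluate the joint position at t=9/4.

y_0 = S_0(0) = a_0 = 1
y_1 = S_1(0) = a_1 = 4
y_2 = S_2(0) = a_2 = 5
y_3 = S_2(1) = 4
t_q=9/4 is in segment 1 (τ=1/4); S_1(τ)=559/128

y_0=1 y_1=4 y_2=5 y_3=4
S(9/4) = 559/128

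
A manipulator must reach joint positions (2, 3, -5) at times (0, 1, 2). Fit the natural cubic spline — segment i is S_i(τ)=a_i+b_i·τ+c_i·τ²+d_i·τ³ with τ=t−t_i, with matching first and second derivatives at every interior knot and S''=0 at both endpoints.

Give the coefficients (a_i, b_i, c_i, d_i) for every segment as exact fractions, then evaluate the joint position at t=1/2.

Δ: Δ0=1, Δ1=-8
row 1: diag=4, rhs=-54; c'=1/4, d'=-27/2
back: M1=-27/2
M: M0=0, M1=-27/2, M2=0
seg 0: a=2, c=M0/2=0, d=(M1−M0)/(6·1)=-9/4, b=Δ0−h0·(2M0+M1)/6=13/4
seg 1: a=3, c=M1/2=-27/4, d=(M2−M1)/(6·1)=9/4, b=Δ1−h1·(2M1+M2)/6=-7/2
t_q=1/2 → seg 0, τ=1/2; S=2+13/4·τ+0·τ²+-9/4·τ³=107/32

  seg 0: a=2 b=13/4 c=0 d=-9/4
  seg 1: a=3 b=-7/2 c=-27/4 d=9/4
S(1/2) = 107/32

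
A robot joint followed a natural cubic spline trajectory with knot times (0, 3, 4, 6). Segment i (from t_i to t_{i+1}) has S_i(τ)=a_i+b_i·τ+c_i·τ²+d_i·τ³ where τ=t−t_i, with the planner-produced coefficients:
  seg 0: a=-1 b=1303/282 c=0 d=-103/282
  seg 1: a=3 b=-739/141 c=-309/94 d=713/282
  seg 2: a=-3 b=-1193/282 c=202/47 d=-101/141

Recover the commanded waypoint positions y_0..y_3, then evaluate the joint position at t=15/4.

y_0 = S_0(0) = a_0 = -1
y_1 = S_1(0) = a_1 = 3
y_2 = S_2(0) = a_2 = -3
y_3 = S_2(2) = 0
t_q=15/4 is in segment 1 (τ=3/4); S_1(τ)=-10307/6016

y_0=-1 y_1=3 y_2=-3 y_3=0
S(15/4) = -10307/6016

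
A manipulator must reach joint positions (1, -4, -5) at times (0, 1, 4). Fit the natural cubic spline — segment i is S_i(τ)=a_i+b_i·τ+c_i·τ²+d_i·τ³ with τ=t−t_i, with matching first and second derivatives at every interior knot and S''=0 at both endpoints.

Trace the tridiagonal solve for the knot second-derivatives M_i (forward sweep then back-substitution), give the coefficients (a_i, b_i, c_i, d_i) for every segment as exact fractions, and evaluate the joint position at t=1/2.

  seg 0: a=1 b=-67/12 c=0 d=7/12
  seg 1: a=-4 b=-23/6 c=7/4 d=-7/36
S(1/2) = -55/32

Δ: Δ0=-5, Δ1=-1/3
row 1: diag=8, rhs=28; c'=3/8, d'=7/2
back: M1=7/2
M: M0=0, M1=7/2, M2=0
seg 0: a=1, c=M0/2=0, d=(M1−M0)/(6·1)=7/12, b=Δ0−h0·(2M0+M1)/6=-67/12
seg 1: a=-4, c=M1/2=7/4, d=(M2−M1)/(6·3)=-7/36, b=Δ1−h1·(2M1+M2)/6=-23/6
t_q=1/2 → seg 0, τ=1/2; S=1+-67/12·τ+0·τ²+7/12·τ³=-55/32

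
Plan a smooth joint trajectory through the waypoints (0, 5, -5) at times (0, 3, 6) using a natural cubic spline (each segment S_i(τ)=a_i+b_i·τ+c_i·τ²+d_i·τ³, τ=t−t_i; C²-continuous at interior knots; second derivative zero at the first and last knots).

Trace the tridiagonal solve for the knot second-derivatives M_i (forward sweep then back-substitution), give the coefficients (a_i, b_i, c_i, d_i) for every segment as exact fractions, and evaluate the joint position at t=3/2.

Δ: Δ0=5/3, Δ1=-10/3
row 1: diag=12, rhs=-30; c'=1/4, d'=-5/2
back: M1=-5/2
M: M0=0, M1=-5/2, M2=0
seg 0: a=0, c=M0/2=0, d=(M1−M0)/(6·3)=-5/36, b=Δ0−h0·(2M0+M1)/6=35/12
seg 1: a=5, c=M1/2=-5/4, d=(M2−M1)/(6·3)=5/36, b=Δ1−h1·(2M1+M2)/6=-5/6
t_q=3/2 → seg 0, τ=3/2; S=0+35/12·τ+0·τ²+-5/36·τ³=125/32

  seg 0: a=0 b=35/12 c=0 d=-5/36
  seg 1: a=5 b=-5/6 c=-5/4 d=5/36
S(3/2) = 125/32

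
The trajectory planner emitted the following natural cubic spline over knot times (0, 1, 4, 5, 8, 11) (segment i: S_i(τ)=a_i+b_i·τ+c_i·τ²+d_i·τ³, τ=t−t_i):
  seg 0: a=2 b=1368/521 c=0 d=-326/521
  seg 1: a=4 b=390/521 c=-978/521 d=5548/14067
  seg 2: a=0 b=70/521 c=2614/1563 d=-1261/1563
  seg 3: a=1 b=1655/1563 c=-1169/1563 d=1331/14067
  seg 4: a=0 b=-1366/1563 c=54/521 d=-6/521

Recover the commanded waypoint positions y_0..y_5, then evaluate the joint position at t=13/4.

y_0 = S_0(0) = a_0 = 2
y_1 = S_1(0) = a_1 = 4
y_2 = S_2(0) = a_2 = 0
y_3 = S_3(0) = a_3 = 1
y_4 = S_4(0) = a_4 = 0
y_5 = S_4(3) = -2
t_q=13/4 is in segment 1 (τ=9/4); S_1(τ)=5615/8336

y_0=2 y_1=4 y_2=0 y_3=1 y_4=0 y_5=-2
S(13/4) = 5615/8336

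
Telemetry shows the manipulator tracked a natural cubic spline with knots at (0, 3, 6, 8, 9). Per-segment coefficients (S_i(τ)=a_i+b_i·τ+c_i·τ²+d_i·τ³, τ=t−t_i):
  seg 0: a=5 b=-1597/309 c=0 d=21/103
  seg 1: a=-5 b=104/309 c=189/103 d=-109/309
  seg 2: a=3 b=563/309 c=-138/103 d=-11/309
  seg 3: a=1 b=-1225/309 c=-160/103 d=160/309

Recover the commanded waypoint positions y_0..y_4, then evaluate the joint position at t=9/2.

y_0=5 y_1=-5 y_2=3 y_3=1 y_4=-4
S(9/2) = -1283/824

y_0 = S_0(0) = a_0 = 5
y_1 = S_1(0) = a_1 = -5
y_2 = S_2(0) = a_2 = 3
y_3 = S_3(0) = a_3 = 1
y_4 = S_3(1) = -4
t_q=9/2 is in segment 1 (τ=3/2); S_1(τ)=-1283/824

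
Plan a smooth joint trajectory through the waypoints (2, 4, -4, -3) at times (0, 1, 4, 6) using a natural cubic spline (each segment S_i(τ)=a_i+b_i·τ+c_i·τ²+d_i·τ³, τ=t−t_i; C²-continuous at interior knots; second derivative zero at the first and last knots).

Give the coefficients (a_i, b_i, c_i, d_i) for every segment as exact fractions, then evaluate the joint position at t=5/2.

Δ: Δ0=2, Δ1=-8/3, Δ2=1/2
row 1: diag=8, rhs=-28; c'=3/8, d'=-7/2
row 2: denom=10−3·3/8=71/8; d'=(19−3·-7/2)/(71/8)=236/71
back: M2=236/71
back: M1=-7/2−3/8·236/71=-337/71
M: M0=0, M1=-337/71, M2=236/71, M3=0
seg 0: a=2, c=M0/2=0, d=(M1−M0)/(6·1)=-337/426, b=Δ0−h0·(2M0+M1)/6=1189/426
seg 1: a=4, c=M1/2=-337/142, d=(M2−M1)/(6·3)=191/426, b=Δ1−h1·(2M1+M2)/6=89/213
seg 2: a=-4, c=M2/2=118/71, d=(M3−M2)/(6·2)=-59/213, b=Δ2−h2·(2M2+M3)/6=-731/426
t_q=5/2 → seg 1, τ=3/2; S=4+89/213·τ+-337/142·τ²+191/426·τ³=909/1136

  seg 0: a=2 b=1189/426 c=0 d=-337/426
  seg 1: a=4 b=89/213 c=-337/142 d=191/426
  seg 2: a=-4 b=-731/426 c=118/71 d=-59/213
S(5/2) = 909/1136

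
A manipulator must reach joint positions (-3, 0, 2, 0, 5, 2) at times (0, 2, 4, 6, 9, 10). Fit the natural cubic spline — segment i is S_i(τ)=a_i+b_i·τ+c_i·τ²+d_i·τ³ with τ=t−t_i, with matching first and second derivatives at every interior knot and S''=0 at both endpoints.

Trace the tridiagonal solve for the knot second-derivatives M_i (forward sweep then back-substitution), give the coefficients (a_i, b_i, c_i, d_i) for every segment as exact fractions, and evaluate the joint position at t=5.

Δ: Δ0=3/2, Δ1=1, Δ2=-1, Δ3=5/3, Δ4=-3
row 1: diag=8, rhs=-3; c'=1/4, d'=-3/8
row 2: denom=8−2·1/4=15/2; d'=(-12−2·-3/8)/(15/2)=-3/2
row 3: denom=10−2·4/15=142/15; d'=(16−2·-3/2)/(142/15)=285/142
row 4: denom=8−3·45/142=1001/142; d'=(-28−3·285/142)/(1001/142)=-4831/1001
back: M4=-4831/1001
back: M3=285/142−45/142·-4831/1001=3540/1001
back: M2=-3/2−4/15·3540/1001=-4891/2002
back: M1=-3/8−1/4·-4891/2002=236/1001
M: M0=0, M1=236/1001, M2=-4891/2002, M3=3540/1001, M4=-4831/1001, M5=0
seg 0: a=-3, c=M0/2=0, d=(M1−M0)/(6·2)=59/3003, b=Δ0−h0·(2M0+M1)/6=8537/6006
seg 1: a=0, c=M1/2=118/1001, d=(M2−M1)/(6·2)=-5363/24024, b=Δ1−h1·(2M1+M2)/6=9953/6006
seg 2: a=2, c=M2/2=-4891/4004, d=(M3−M2)/(6·2)=11971/24024, b=Δ2−h2·(2M2+M3)/6=-236/429
seg 3: a=0, c=M3/2=1770/1001, d=(M4−M3)/(6·3)=-761/1638, b=Δ3−h3·(2M3+M4)/6=251/462
seg 4: a=5, c=M4/2=-4831/2002, d=(M5−M4)/(6·1)=4831/6006, b=Δ4−h4·(2M4+M5)/6=-4178/3003
t_q=5 → seg 2, τ=1; S=2+-236/429·τ+-4891/4004·τ²+11971/24024·τ³=529/728

  seg 0: a=-3 b=8537/6006 c=0 d=59/3003
  seg 1: a=0 b=9953/6006 c=118/1001 d=-5363/24024
  seg 2: a=2 b=-236/429 c=-4891/4004 d=11971/24024
  seg 3: a=0 b=251/462 c=1770/1001 d=-761/1638
  seg 4: a=5 b=-4178/3003 c=-4831/2002 d=4831/6006
S(5) = 529/728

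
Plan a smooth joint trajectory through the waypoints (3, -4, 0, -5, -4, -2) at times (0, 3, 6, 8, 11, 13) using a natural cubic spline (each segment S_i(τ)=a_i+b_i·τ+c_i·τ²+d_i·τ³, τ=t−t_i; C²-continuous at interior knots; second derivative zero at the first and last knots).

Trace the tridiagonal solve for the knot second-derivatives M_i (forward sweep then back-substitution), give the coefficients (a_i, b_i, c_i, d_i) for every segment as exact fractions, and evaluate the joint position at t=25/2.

Δ: Δ0=-7/3, Δ1=4/3, Δ2=-5/2, Δ3=1/3, Δ4=1
row 1: diag=12, rhs=22; c'=1/4, d'=11/6
row 2: denom=10−3·1/4=37/4; d'=(-23−3·11/6)/(37/4)=-114/37
row 3: denom=10−2·8/37=354/37; d'=(17−2·-114/37)/(354/37)=857/354
row 4: denom=10−3·37/118=1069/118; d'=(4−3·857/354)/(1069/118)=-385/1069
back: M4=-385/1069
back: M3=857/354−37/118·-385/1069=8126/3207
back: M2=-114/37−8/37·8126/3207=-11638/3207
back: M1=11/6−1/4·-11638/3207=8789/3207
M: M0=0, M1=8789/3207, M2=-11638/3207, M3=8126/3207, M4=-385/1069, M5=0
seg 0: a=3, c=M0/2=0, d=(M1−M0)/(6·3)=8789/57726, b=Δ0−h0·(2M0+M1)/6=-23755/6414
seg 1: a=-4, c=M1/2=8789/6414, d=(M2−M1)/(6·3)=-6809/19242, b=Δ1−h1·(2M1+M2)/6=1306/3207
seg 2: a=0, c=M2/2=-5819/3207, d=(M3−M2)/(6·2)=549/1069, b=Δ2−h2·(2M2+M3)/6=-5935/6414
seg 3: a=-5, c=M3/2=4063/3207, d=(M4−M3)/(6·3)=-9281/57726, b=Δ3−h3·(2M3+M4)/6=-12959/6414
seg 4: a=-4, c=M4/2=-385/2138, d=(M5−M4)/(6·2)=385/12828, b=Δ4−h4·(2M4+M5)/6=3977/3207
t_q=25/2 → seg 4, τ=3/2; S=-4+3977/3207·τ+-385/2138·τ²+385/12828·τ³=-83595/34208

  seg 0: a=3 b=-23755/6414 c=0 d=8789/57726
  seg 1: a=-4 b=1306/3207 c=8789/6414 d=-6809/19242
  seg 2: a=0 b=-5935/6414 c=-5819/3207 d=549/1069
  seg 3: a=-5 b=-12959/6414 c=4063/3207 d=-9281/57726
  seg 4: a=-4 b=3977/3207 c=-385/2138 d=385/12828
S(25/2) = -83595/34208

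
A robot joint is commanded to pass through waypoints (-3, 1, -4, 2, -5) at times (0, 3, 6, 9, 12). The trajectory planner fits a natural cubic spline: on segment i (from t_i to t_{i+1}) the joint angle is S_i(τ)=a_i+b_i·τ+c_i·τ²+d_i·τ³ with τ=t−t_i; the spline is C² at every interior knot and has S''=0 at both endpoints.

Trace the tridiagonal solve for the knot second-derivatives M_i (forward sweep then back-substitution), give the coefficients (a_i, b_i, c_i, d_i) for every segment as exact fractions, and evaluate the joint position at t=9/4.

Δ: Δ0=4/3, Δ1=-5/3, Δ2=2, Δ3=-7/3
row 1: diag=12, rhs=-18; c'=1/4, d'=-3/2
row 2: denom=12−3·1/4=45/4; d'=(22−3·-3/2)/(45/4)=106/45
row 3: denom=12−3·4/15=56/5; d'=(-26−3·106/45)/(56/5)=-62/21
back: M3=-62/21
back: M2=106/45−4/15·-62/21=22/7
back: M1=-3/2−1/4·22/7=-16/7
M: M0=0, M1=-16/7, M2=22/7, M3=-62/21, M4=0
seg 0: a=-3, c=M0/2=0, d=(M1−M0)/(6·3)=-8/63, b=Δ0−h0·(2M0+M1)/6=52/21
seg 1: a=1, c=M1/2=-8/7, d=(M2−M1)/(6·3)=19/63, b=Δ1−h1·(2M1+M2)/6=-20/21
seg 2: a=-4, c=M2/2=11/7, d=(M3−M2)/(6·3)=-64/189, b=Δ2−h2·(2M2+M3)/6=1/3
seg 3: a=2, c=M3/2=-31/21, d=(M4−M3)/(6·3)=31/189, b=Δ3−h3·(2M3+M4)/6=13/21
t_q=9/4 → seg 0, τ=9/4; S=-3+52/21·τ+0·τ²+-8/63·τ³=9/8

  seg 0: a=-3 b=52/21 c=0 d=-8/63
  seg 1: a=1 b=-20/21 c=-8/7 d=19/63
  seg 2: a=-4 b=1/3 c=11/7 d=-64/189
  seg 3: a=2 b=13/21 c=-31/21 d=31/189
S(9/4) = 9/8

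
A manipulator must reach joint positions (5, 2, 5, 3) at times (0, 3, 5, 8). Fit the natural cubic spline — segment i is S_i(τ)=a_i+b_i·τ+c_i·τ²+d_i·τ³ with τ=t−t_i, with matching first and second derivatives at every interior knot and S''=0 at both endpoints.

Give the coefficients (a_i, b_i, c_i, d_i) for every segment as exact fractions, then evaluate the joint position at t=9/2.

Δ: Δ0=-1, Δ1=3/2, Δ2=-2/3
row 1: diag=10, rhs=15; c'=1/5, d'=3/2
row 2: denom=10−2·1/5=48/5; d'=(-13−2·3/2)/(48/5)=-5/3
back: M2=-5/3
back: M1=3/2−1/5·-5/3=11/6
M: M0=0, M1=11/6, M2=-5/3, M3=0
seg 0: a=5, c=M0/2=0, d=(M1−M0)/(6·3)=11/108, b=Δ0−h0·(2M0+M1)/6=-23/12
seg 1: a=2, c=M1/2=11/12, d=(M2−M1)/(6·2)=-7/24, b=Δ1−h1·(2M1+M2)/6=5/6
seg 2: a=5, c=M2/2=-5/6, d=(M3−M2)/(6·3)=5/54, b=Δ2−h2·(2M2+M3)/6=1
t_q=9/2 → seg 1, τ=3/2; S=2+5/6·τ+11/12·τ²+-7/24·τ³=277/64

  seg 0: a=5 b=-23/12 c=0 d=11/108
  seg 1: a=2 b=5/6 c=11/12 d=-7/24
  seg 2: a=5 b=1 c=-5/6 d=5/54
S(9/2) = 277/64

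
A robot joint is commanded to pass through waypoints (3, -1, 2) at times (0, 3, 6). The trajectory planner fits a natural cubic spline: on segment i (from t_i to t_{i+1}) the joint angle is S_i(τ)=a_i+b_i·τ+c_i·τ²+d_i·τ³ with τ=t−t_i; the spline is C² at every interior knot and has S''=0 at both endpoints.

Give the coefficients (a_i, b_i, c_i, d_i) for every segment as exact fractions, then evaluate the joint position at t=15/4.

  seg 0: a=3 b=-23/12 c=0 d=7/108
  seg 1: a=-1 b=-1/6 c=7/12 d=-7/108
S(15/4) = -211/256

Δ: Δ0=-4/3, Δ1=1
row 1: diag=12, rhs=14; c'=1/4, d'=7/6
back: M1=7/6
M: M0=0, M1=7/6, M2=0
seg 0: a=3, c=M0/2=0, d=(M1−M0)/(6·3)=7/108, b=Δ0−h0·(2M0+M1)/6=-23/12
seg 1: a=-1, c=M1/2=7/12, d=(M2−M1)/(6·3)=-7/108, b=Δ1−h1·(2M1+M2)/6=-1/6
t_q=15/4 → seg 1, τ=3/4; S=-1+-1/6·τ+7/12·τ²+-7/108·τ³=-211/256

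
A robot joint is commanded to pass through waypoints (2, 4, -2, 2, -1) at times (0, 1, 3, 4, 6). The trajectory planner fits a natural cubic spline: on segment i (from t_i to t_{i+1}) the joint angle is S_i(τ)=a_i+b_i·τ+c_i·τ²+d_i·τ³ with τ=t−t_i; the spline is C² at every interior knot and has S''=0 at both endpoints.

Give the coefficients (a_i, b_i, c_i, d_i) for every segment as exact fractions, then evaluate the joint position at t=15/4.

  seg 0: a=2 b=107/31 c=0 d=-45/31
  seg 1: a=4 b=-28/31 c=-135/31 d=205/124
  seg 2: a=-2 b=47/31 c=345/62 d=-191/62
  seg 3: a=2 b=211/62 c=-114/31 d=19/31
S(15/4) = 3839/3968

Δ: Δ0=2, Δ1=-3, Δ2=4, Δ3=-3/2
row 1: diag=6, rhs=-30; c'=1/3, d'=-5
row 2: denom=6−2·1/3=16/3; d'=(42−2·-5)/(16/3)=39/4
row 3: denom=6−1·3/16=93/16; d'=(-33−1·39/4)/(93/16)=-228/31
back: M3=-228/31
back: M2=39/4−3/16·-228/31=345/31
back: M1=-5−1/3·345/31=-270/31
M: M0=0, M1=-270/31, M2=345/31, M3=-228/31, M4=0
seg 0: a=2, c=M0/2=0, d=(M1−M0)/(6·1)=-45/31, b=Δ0−h0·(2M0+M1)/6=107/31
seg 1: a=4, c=M1/2=-135/31, d=(M2−M1)/(6·2)=205/124, b=Δ1−h1·(2M1+M2)/6=-28/31
seg 2: a=-2, c=M2/2=345/62, d=(M3−M2)/(6·1)=-191/62, b=Δ2−h2·(2M2+M3)/6=47/31
seg 3: a=2, c=M3/2=-114/31, d=(M4−M3)/(6·2)=19/31, b=Δ3−h3·(2M3+M4)/6=211/62
t_q=15/4 → seg 2, τ=3/4; S=-2+47/31·τ+345/62·τ²+-191/62·τ³=3839/3968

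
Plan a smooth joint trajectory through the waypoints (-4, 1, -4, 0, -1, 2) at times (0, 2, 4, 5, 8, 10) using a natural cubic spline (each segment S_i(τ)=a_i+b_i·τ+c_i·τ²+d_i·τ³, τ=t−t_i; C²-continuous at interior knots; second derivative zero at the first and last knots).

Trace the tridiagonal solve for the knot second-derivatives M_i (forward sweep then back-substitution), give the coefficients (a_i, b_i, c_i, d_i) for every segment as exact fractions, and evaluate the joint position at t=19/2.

  seg 0: a=-4 b=20717/4566 c=0 d=-4651/9132
  seg 1: a=1 b=-7189/4566 c=-4651/1522 d=2960/2283
  seg 2: a=-4 b=8039/4566 c=7189/1522 d=-5671/2283
  seg 3: a=0 b=17147/4566 c=-4153/1522 d=3118/6849
  seg 4: a=-1 b=-1483/4566 c=2083/1522 d=-2083/9132
S(19/2) = 20025/24352

Δ: Δ0=5/2, Δ1=-5/2, Δ2=4, Δ3=-1/3, Δ4=3/2
row 1: diag=8, rhs=-30; c'=1/4, d'=-15/4
row 2: denom=6−2·1/4=11/2; d'=(39−2·-15/4)/(11/2)=93/11
row 3: denom=8−1·2/11=86/11; d'=(-26−1·93/11)/(86/11)=-379/86
row 4: denom=10−3·33/86=761/86; d'=(11−3·-379/86)/(761/86)=2083/761
back: M4=2083/761
back: M3=-379/86−33/86·2083/761=-4153/761
back: M2=93/11−2/11·-4153/761=7189/761
back: M1=-15/4−1/4·7189/761=-4651/761
M: M0=0, M1=-4651/761, M2=7189/761, M3=-4153/761, M4=2083/761, M5=0
seg 0: a=-4, c=M0/2=0, d=(M1−M0)/(6·2)=-4651/9132, b=Δ0−h0·(2M0+M1)/6=20717/4566
seg 1: a=1, c=M1/2=-4651/1522, d=(M2−M1)/(6·2)=2960/2283, b=Δ1−h1·(2M1+M2)/6=-7189/4566
seg 2: a=-4, c=M2/2=7189/1522, d=(M3−M2)/(6·1)=-5671/2283, b=Δ2−h2·(2M2+M3)/6=8039/4566
seg 3: a=0, c=M3/2=-4153/1522, d=(M4−M3)/(6·3)=3118/6849, b=Δ3−h3·(2M3+M4)/6=17147/4566
seg 4: a=-1, c=M4/2=2083/1522, d=(M5−M4)/(6·2)=-2083/9132, b=Δ4−h4·(2M4+M5)/6=-1483/4566
t_q=19/2 → seg 4, τ=3/2; S=-1+-1483/4566·τ+2083/1522·τ²+-2083/9132·τ³=20025/24352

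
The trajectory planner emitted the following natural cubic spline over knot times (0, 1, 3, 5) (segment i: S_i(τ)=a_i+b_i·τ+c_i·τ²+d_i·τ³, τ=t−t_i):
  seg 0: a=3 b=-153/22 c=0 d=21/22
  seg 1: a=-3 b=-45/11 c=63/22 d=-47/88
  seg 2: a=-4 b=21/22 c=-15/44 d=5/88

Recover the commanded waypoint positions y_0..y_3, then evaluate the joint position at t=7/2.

y_0=3 y_1=-3 y_2=-4 y_3=-3
S(7/2) = -2535/704

y_0 = S_0(0) = a_0 = 3
y_1 = S_1(0) = a_1 = -3
y_2 = S_2(0) = a_2 = -4
y_3 = S_2(2) = -3
t_q=7/2 is in segment 2 (τ=1/2); S_2(τ)=-2535/704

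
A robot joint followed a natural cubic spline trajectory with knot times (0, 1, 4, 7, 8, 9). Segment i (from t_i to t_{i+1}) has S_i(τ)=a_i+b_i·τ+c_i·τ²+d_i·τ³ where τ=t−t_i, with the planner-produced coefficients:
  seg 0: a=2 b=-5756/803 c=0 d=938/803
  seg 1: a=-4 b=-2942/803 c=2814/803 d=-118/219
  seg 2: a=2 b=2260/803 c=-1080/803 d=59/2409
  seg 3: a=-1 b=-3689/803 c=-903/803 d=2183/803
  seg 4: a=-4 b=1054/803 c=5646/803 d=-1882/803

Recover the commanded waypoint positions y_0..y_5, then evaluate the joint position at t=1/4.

y_0=2 y_1=-4 y_2=2 y_3=-1 y_4=-4 y_5=2
S(1/4) = 5813/25696

y_0 = S_0(0) = a_0 = 2
y_1 = S_1(0) = a_1 = -4
y_2 = S_2(0) = a_2 = 2
y_3 = S_3(0) = a_3 = -1
y_4 = S_4(0) = a_4 = -4
y_5 = S_4(1) = 2
t_q=1/4 is in segment 0 (τ=1/4); S_0(τ)=5813/25696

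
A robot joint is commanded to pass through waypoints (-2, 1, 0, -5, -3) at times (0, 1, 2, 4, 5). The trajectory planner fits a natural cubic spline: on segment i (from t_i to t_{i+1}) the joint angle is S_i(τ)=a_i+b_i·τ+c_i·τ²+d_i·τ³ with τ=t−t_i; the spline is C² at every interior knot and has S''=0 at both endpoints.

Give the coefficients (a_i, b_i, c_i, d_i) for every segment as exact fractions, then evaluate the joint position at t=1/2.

Δ: Δ0=3, Δ1=-1, Δ2=-5/2, Δ3=2
row 1: diag=4, rhs=-24; c'=1/4, d'=-6
row 2: denom=6−1·1/4=23/4; d'=(-9−1·-6)/(23/4)=-12/23
row 3: denom=6−2·8/23=122/23; d'=(27−2·-12/23)/(122/23)=645/122
back: M3=645/122
back: M2=-12/23−8/23·645/122=-144/61
back: M1=-6−1/4·-144/61=-330/61
M: M0=0, M1=-330/61, M2=-144/61, M3=645/122, M4=0
seg 0: a=-2, c=M0/2=0, d=(M1−M0)/(6·1)=-55/61, b=Δ0−h0·(2M0+M1)/6=238/61
seg 1: a=1, c=M1/2=-165/61, d=(M2−M1)/(6·1)=31/61, b=Δ1−h1·(2M1+M2)/6=73/61
seg 2: a=0, c=M2/2=-72/61, d=(M3−M2)/(6·2)=311/488, b=Δ2−h2·(2M2+M3)/6=-164/61
seg 3: a=-5, c=M3/2=645/244, d=(M4−M3)/(6·1)=-215/244, b=Δ3−h3·(2M3+M4)/6=29/122
t_q=1/2 → seg 0, τ=1/2; S=-2+238/61·τ+0·τ²+-55/61·τ³=-79/488

  seg 0: a=-2 b=238/61 c=0 d=-55/61
  seg 1: a=1 b=73/61 c=-165/61 d=31/61
  seg 2: a=0 b=-164/61 c=-72/61 d=311/488
  seg 3: a=-5 b=29/122 c=645/244 d=-215/244
S(1/2) = -79/488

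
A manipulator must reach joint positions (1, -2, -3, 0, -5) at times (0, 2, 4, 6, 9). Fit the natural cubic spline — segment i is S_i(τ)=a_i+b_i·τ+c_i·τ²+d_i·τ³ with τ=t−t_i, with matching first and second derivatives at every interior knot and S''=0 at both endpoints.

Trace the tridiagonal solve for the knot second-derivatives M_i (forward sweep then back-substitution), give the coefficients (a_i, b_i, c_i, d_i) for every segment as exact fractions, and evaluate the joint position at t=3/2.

  seg 0: a=1 b=-337/213 c=0 d=35/1704
  seg 1: a=-2 b=-569/426 c=35/284 d=251/1704
  seg 2: a=-3 b=197/213 c=143/142 d=-613/1704
  seg 3: a=0 b=271/426 c=-327/284 d=109/852
S(3/2) = -5925/4544

Δ: Δ0=-3/2, Δ1=-1/2, Δ2=3/2, Δ3=-5/3
row 1: diag=8, rhs=6; c'=1/4, d'=3/4
row 2: denom=8−2·1/4=15/2; d'=(12−2·3/4)/(15/2)=7/5
row 3: denom=10−2·4/15=142/15; d'=(-19−2·7/5)/(142/15)=-327/142
back: M3=-327/142
back: M2=7/5−4/15·-327/142=143/71
back: M1=3/4−1/4·143/71=35/142
M: M0=0, M1=35/142, M2=143/71, M3=-327/142, M4=0
seg 0: a=1, c=M0/2=0, d=(M1−M0)/(6·2)=35/1704, b=Δ0−h0·(2M0+M1)/6=-337/213
seg 1: a=-2, c=M1/2=35/284, d=(M2−M1)/(6·2)=251/1704, b=Δ1−h1·(2M1+M2)/6=-569/426
seg 2: a=-3, c=M2/2=143/142, d=(M3−M2)/(6·2)=-613/1704, b=Δ2−h2·(2M2+M3)/6=197/213
seg 3: a=0, c=M3/2=-327/284, d=(M4−M3)/(6·3)=109/852, b=Δ3−h3·(2M3+M4)/6=271/426
t_q=3/2 → seg 0, τ=3/2; S=1+-337/213·τ+0·τ²+35/1704·τ³=-5925/4544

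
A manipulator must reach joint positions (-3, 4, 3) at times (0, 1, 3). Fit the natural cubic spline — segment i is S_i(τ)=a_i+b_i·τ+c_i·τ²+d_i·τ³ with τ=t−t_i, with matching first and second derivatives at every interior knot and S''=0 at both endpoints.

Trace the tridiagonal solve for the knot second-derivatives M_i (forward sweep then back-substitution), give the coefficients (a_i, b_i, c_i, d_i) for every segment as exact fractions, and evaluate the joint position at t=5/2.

  seg 0: a=-3 b=33/4 c=0 d=-5/4
  seg 1: a=4 b=9/2 c=-15/4 d=5/8
S(5/2) = 283/64

Δ: Δ0=7, Δ1=-1/2
row 1: diag=6, rhs=-45; c'=1/3, d'=-15/2
back: M1=-15/2
M: M0=0, M1=-15/2, M2=0
seg 0: a=-3, c=M0/2=0, d=(M1−M0)/(6·1)=-5/4, b=Δ0−h0·(2M0+M1)/6=33/4
seg 1: a=4, c=M1/2=-15/4, d=(M2−M1)/(6·2)=5/8, b=Δ1−h1·(2M1+M2)/6=9/2
t_q=5/2 → seg 1, τ=3/2; S=4+9/2·τ+-15/4·τ²+5/8·τ³=283/64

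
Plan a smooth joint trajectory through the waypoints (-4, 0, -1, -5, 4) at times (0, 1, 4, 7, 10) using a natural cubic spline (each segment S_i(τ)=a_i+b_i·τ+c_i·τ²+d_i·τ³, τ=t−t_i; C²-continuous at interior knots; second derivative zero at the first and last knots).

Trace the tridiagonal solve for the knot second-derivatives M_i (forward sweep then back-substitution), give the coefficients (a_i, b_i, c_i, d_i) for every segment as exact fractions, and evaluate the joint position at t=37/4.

  seg 0: a=-4 b=733/162 c=0 d=-85/162
  seg 1: a=0 b=239/81 c=-85/54 d=233/1458
  seg 2: a=-1 b=-353/162 c=-11/81 d=203/1458
  seg 3: a=-5 b=62/81 c=181/162 d=-181/1458
S(37/4) = 1111/1152

Δ: Δ0=4, Δ1=-1/3, Δ2=-4/3, Δ3=3
row 1: diag=8, rhs=-26; c'=3/8, d'=-13/4
row 2: denom=12−3·3/8=87/8; d'=(-6−3·-13/4)/(87/8)=10/29
row 3: denom=12−3·8/29=324/29; d'=(26−3·10/29)/(324/29)=181/81
back: M3=181/81
back: M2=10/29−8/29·181/81=-22/81
back: M1=-13/4−3/8·-22/81=-85/27
M: M0=0, M1=-85/27, M2=-22/81, M3=181/81, M4=0
seg 0: a=-4, c=M0/2=0, d=(M1−M0)/(6·1)=-85/162, b=Δ0−h0·(2M0+M1)/6=733/162
seg 1: a=0, c=M1/2=-85/54, d=(M2−M1)/(6·3)=233/1458, b=Δ1−h1·(2M1+M2)/6=239/81
seg 2: a=-1, c=M2/2=-11/81, d=(M3−M2)/(6·3)=203/1458, b=Δ2−h2·(2M2+M3)/6=-353/162
seg 3: a=-5, c=M3/2=181/162, d=(M4−M3)/(6·3)=-181/1458, b=Δ3−h3·(2M3+M4)/6=62/81
t_q=37/4 → seg 3, τ=9/4; S=-5+62/81·τ+181/162·τ²+-181/1458·τ³=1111/1152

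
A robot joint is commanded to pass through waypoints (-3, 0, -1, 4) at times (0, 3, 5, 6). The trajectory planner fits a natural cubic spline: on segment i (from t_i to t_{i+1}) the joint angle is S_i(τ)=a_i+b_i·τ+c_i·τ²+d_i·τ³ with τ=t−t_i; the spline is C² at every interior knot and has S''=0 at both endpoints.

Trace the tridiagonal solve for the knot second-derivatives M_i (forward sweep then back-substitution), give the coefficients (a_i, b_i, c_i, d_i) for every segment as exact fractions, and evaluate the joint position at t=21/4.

  seg 0: a=-3 b=29/14 c=0 d=-5/42
  seg 1: a=0 b=-8/7 c=-15/14 d=39/56
  seg 2: a=-1 b=41/14 c=87/28 d=-29/28
S(21/4) = -23/256

Δ: Δ0=1, Δ1=-1/2, Δ2=5
row 1: diag=10, rhs=-9; c'=1/5, d'=-9/10
row 2: denom=6−2·1/5=28/5; d'=(33−2·-9/10)/(28/5)=87/14
back: M2=87/14
back: M1=-9/10−1/5·87/14=-15/7
M: M0=0, M1=-15/7, M2=87/14, M3=0
seg 0: a=-3, c=M0/2=0, d=(M1−M0)/(6·3)=-5/42, b=Δ0−h0·(2M0+M1)/6=29/14
seg 1: a=0, c=M1/2=-15/14, d=(M2−M1)/(6·2)=39/56, b=Δ1−h1·(2M1+M2)/6=-8/7
seg 2: a=-1, c=M2/2=87/28, d=(M3−M2)/(6·1)=-29/28, b=Δ2−h2·(2M2+M3)/6=41/14
t_q=21/4 → seg 2, τ=1/4; S=-1+41/14·τ+87/28·τ²+-29/28·τ³=-23/256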